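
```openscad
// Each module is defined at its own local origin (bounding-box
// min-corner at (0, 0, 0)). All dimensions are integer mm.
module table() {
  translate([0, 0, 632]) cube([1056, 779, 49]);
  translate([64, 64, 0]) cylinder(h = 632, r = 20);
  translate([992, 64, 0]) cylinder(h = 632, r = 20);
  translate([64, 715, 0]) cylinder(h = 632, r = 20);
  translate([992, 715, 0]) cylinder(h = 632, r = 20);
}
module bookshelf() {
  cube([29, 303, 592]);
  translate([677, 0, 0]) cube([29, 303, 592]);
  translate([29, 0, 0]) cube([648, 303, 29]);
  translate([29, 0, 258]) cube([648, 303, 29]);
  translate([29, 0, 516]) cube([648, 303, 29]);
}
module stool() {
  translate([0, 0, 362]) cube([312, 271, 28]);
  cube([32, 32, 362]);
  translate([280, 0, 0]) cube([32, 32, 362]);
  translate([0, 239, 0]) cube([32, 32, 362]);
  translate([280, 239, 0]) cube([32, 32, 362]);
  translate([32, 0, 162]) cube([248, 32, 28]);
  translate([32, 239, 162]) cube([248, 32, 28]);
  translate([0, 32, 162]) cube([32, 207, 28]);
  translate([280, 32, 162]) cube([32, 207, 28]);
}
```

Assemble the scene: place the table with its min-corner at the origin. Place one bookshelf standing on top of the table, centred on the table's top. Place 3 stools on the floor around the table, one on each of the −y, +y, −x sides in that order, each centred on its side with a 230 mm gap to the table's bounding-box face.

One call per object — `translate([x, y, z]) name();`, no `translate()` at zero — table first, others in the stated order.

table();
translate([175, 238, 681]) bookshelf();
translate([372, -501, 0]) stool();
translate([372, 1009, 0]) stool();
translate([-542, 254, 0]) stool();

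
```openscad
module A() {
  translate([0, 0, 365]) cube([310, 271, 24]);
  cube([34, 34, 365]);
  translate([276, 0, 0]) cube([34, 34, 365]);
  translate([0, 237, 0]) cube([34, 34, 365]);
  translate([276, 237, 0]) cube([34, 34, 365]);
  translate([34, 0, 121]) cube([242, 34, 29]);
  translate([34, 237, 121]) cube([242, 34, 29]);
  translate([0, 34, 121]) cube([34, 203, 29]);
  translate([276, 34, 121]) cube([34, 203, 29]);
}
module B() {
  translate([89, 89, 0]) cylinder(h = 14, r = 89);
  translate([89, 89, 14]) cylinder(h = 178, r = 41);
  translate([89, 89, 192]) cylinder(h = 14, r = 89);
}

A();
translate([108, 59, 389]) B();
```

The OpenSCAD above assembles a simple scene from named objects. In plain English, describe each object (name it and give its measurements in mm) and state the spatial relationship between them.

A is a simple wooden stool: a rectangular seat 310 mm (x) by 271 mm (y), 24 mm thick, top face at z = 389 mm, on four square legs, each 34×34 mm in cross-section. The legs rest on z = 0, each flush with a corner of the seat. Four stretchers, 34 mm wide and 29 mm tall, connect adjacent legs with their undersides at z = 121 mm, each running between the inner faces of the legs it joins and aligned with the legs' outer faces on the other axis.

B is a spool: two coaxial disc flanges of radius 89 mm and thickness 14 mm, joined by a core cylinder of radius 41 mm and height 178 mm. The lower flange rests on z = 0 and the three cylinders share a vertical axis.

The spool is on top of the stool.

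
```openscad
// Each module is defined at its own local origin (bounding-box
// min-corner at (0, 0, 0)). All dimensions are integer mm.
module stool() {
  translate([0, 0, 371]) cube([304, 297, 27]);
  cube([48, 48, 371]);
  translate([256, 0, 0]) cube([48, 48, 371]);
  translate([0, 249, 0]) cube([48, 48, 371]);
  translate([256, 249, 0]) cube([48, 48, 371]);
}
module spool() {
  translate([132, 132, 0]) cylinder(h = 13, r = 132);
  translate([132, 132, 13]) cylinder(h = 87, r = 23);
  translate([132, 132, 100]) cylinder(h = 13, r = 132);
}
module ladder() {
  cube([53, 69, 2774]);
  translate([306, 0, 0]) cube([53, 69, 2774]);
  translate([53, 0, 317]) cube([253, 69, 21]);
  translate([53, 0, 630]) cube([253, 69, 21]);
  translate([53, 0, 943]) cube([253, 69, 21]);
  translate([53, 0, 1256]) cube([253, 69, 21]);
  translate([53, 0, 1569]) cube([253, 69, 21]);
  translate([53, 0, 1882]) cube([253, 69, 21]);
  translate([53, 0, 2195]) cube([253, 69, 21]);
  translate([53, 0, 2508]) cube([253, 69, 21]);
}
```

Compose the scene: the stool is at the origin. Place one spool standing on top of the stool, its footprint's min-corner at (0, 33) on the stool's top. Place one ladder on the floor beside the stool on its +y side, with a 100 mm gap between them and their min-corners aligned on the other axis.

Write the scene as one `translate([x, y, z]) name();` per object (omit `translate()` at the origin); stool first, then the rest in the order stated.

stool();
translate([0, 33, 398]) spool();
translate([0, 397, 0]) ladder();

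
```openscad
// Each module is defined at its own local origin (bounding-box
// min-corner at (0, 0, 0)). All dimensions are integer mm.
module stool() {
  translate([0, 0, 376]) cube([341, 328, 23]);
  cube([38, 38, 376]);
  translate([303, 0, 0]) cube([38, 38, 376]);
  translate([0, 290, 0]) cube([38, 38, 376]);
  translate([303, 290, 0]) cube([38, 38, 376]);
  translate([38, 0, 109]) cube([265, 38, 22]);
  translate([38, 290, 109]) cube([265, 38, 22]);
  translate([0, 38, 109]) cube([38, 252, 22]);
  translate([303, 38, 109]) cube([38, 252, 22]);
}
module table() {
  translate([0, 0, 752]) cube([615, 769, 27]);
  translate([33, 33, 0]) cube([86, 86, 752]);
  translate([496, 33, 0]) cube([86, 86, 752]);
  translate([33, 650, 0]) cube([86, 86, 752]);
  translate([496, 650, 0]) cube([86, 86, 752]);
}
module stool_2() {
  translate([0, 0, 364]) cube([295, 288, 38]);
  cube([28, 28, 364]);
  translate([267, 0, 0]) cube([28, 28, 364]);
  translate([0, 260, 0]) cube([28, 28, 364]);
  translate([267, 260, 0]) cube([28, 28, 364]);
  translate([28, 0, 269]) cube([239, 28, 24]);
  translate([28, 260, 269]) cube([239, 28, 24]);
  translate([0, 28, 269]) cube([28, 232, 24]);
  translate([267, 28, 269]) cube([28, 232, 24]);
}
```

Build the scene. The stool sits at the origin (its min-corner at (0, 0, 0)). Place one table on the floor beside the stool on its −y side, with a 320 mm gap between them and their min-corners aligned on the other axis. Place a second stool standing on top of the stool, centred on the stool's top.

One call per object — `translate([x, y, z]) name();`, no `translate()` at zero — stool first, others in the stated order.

stool();
translate([0, -1089, 0]) table();
translate([23, 20, 399]) stool_2();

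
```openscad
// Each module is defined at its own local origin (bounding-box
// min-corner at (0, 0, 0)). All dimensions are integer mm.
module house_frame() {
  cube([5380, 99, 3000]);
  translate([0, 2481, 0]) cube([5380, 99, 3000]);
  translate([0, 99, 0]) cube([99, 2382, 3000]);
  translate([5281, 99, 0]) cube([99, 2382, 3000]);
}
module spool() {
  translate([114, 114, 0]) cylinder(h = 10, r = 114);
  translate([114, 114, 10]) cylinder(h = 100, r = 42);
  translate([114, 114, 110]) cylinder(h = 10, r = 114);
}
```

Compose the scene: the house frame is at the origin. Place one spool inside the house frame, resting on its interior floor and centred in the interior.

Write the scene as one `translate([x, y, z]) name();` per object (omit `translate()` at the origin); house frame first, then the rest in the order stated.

house_frame();
translate([2576, 1176, 0]) spool();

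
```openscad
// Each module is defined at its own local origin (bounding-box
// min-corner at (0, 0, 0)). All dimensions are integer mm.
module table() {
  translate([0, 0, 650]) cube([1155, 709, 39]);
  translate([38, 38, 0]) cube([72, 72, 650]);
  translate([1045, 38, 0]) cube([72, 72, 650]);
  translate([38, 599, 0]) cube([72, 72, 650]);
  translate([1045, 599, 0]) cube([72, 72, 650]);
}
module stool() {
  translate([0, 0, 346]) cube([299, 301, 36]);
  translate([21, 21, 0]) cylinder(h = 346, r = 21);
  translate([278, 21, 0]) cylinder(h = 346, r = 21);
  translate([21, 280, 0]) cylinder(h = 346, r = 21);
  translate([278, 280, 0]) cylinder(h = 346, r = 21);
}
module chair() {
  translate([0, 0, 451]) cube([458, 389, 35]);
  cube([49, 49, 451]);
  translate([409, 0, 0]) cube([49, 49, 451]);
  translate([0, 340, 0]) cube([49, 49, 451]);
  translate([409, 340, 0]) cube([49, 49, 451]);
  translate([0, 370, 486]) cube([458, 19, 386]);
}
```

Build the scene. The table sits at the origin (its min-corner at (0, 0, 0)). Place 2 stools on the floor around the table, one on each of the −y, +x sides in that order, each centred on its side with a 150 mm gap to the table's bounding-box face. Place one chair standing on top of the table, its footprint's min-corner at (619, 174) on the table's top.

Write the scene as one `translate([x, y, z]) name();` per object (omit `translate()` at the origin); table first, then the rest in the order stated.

table();
translate([428, -451, 0]) stool();
translate([1305, 204, 0]) stool();
translate([619, 174, 689]) chair();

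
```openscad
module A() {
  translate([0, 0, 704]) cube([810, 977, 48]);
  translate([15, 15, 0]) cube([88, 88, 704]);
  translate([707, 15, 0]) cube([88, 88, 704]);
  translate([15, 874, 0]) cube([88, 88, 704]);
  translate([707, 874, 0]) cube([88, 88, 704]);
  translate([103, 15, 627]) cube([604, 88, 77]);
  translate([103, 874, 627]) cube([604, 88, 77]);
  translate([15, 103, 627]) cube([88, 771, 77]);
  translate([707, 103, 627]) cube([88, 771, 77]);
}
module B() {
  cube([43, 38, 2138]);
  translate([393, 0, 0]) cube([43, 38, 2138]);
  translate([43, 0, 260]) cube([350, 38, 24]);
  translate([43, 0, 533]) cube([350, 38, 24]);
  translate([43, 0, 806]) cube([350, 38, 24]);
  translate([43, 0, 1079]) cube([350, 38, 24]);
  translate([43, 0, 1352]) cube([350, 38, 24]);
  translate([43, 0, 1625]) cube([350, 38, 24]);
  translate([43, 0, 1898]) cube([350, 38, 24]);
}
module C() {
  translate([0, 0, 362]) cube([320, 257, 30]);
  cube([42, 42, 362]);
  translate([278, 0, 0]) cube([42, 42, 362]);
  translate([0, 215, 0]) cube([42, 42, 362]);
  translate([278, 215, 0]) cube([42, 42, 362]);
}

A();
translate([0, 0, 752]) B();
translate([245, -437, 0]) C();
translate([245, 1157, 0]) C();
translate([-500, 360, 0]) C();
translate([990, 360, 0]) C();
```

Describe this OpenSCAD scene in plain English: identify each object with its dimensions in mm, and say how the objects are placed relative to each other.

A is a table with a 810×977 mm rectangular top, 48 mm thick, top surface at z = 752 mm, supported by four 88×88 mm square legs, each inset 15 mm from the nearest pair of top edges, running from the floor. Four apron rails, 88 mm thick and 77 mm tall, run between adjacent legs with their top edges flush with the underside of the top and their outer faces flush with the legs' outer faces.

B is a wooden ladder with two side rails of 43×38 mm section and 2138 mm height, set 436 mm apart overall. Between them run 7 rectangular rungs (38 mm deep, 24 mm thick), front faces flush with the rails' −y face. The bottom of the first rung is 260 mm above the floor and each subsequent rung is 273 mm higher than the one below.

C is a simple wooden stool: a rectangular seat 320 mm (x) by 257 mm (y), 30 mm thick, top face at z = 392 mm, on four square legs, each 42×42 mm in cross-section. The legs rest on z = 0, each flush with a corner of the seat.

The ladder is on top of the table. Four stools sit around the table at the −y, +y, −x, +x sides.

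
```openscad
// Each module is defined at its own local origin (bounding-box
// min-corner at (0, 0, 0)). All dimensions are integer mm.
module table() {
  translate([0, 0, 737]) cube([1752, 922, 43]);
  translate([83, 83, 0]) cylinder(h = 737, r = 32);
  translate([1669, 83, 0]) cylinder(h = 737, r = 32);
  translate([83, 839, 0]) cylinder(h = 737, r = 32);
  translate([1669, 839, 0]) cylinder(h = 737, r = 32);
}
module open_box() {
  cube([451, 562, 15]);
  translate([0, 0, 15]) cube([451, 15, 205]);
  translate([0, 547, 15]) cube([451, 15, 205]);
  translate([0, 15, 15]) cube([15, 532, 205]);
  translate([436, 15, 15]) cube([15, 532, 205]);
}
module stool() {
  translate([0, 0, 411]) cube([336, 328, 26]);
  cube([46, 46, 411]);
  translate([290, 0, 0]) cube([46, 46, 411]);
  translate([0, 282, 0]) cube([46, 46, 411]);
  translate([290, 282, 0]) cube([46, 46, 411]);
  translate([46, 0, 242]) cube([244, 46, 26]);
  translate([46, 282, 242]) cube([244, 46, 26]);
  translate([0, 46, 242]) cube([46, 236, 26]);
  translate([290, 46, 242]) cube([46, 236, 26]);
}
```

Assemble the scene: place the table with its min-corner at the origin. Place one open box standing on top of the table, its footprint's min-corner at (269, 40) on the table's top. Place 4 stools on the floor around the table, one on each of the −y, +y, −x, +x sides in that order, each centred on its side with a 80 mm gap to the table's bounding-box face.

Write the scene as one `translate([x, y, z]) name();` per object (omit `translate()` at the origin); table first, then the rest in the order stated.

table();
translate([269, 40, 780]) open_box();
translate([708, -408, 0]) stool();
translate([708, 1002, 0]) stool();
translate([-416, 297, 0]) stool();
translate([1832, 297, 0]) stool();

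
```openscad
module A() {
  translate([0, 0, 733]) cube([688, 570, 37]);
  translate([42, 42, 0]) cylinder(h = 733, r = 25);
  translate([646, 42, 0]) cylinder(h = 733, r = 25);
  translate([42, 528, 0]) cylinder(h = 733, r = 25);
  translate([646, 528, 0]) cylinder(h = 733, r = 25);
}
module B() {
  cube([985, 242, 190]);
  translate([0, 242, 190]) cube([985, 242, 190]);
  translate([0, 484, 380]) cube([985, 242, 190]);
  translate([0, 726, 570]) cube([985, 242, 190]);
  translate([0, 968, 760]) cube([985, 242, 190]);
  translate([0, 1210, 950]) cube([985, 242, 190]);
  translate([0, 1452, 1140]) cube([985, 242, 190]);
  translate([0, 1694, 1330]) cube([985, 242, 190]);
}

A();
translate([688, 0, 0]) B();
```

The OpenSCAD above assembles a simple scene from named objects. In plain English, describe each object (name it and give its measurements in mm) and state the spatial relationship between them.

A is a table with a 688×570 mm rectangular top, 37 mm thick, top surface at z = 770 mm, supported by four round legs of 50 mm diameter, each leg's bounding box inset 17 mm from the nearest pair of top edges, running from the floor.

B is a run of 8 identical solid stair steps. Each tread is 985×242 mm and each step block is 190 mm high. Step 1 rests on the floor; step k is offset from step 1 by (k−1)×242 mm in y and (k−1)×190 mm in z.

The staircase is against the table's +x side, with their −y faces flush.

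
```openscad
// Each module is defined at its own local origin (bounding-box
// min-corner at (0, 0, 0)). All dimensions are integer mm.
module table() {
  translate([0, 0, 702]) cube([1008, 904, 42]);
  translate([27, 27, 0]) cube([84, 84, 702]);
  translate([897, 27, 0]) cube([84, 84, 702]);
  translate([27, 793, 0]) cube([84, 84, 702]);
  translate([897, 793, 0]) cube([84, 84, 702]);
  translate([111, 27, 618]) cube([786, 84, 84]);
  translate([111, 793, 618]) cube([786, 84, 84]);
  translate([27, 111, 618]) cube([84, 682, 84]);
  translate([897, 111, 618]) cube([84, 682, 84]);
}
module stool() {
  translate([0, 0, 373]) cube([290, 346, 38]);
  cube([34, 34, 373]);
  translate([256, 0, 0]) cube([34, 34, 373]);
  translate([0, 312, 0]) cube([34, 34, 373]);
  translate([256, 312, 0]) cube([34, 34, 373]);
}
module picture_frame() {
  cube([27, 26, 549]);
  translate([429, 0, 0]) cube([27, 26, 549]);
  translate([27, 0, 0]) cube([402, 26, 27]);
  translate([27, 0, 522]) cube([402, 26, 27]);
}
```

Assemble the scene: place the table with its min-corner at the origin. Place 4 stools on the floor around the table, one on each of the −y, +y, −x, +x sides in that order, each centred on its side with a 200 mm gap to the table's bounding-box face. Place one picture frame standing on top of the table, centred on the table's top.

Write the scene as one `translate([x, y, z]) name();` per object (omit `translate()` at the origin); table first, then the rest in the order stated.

table();
translate([359, -546, 0]) stool();
translate([359, 1104, 0]) stool();
translate([-490, 279, 0]) stool();
translate([1208, 279, 0]) stool();
translate([276, 439, 744]) picture_frame();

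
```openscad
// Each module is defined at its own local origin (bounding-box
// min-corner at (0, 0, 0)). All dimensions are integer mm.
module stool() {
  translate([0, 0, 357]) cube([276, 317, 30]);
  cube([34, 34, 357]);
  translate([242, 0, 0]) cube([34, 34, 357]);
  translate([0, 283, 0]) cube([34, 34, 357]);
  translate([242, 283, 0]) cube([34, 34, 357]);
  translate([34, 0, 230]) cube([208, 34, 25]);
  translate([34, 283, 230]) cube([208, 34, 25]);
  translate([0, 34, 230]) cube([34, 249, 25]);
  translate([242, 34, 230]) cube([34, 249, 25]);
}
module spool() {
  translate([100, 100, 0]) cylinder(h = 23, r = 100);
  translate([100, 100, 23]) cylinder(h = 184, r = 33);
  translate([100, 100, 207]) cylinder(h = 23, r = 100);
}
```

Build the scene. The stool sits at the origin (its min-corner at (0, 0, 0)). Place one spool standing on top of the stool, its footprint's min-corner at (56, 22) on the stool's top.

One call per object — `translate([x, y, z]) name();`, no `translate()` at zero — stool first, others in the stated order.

stool();
translate([56, 22, 387]) spool();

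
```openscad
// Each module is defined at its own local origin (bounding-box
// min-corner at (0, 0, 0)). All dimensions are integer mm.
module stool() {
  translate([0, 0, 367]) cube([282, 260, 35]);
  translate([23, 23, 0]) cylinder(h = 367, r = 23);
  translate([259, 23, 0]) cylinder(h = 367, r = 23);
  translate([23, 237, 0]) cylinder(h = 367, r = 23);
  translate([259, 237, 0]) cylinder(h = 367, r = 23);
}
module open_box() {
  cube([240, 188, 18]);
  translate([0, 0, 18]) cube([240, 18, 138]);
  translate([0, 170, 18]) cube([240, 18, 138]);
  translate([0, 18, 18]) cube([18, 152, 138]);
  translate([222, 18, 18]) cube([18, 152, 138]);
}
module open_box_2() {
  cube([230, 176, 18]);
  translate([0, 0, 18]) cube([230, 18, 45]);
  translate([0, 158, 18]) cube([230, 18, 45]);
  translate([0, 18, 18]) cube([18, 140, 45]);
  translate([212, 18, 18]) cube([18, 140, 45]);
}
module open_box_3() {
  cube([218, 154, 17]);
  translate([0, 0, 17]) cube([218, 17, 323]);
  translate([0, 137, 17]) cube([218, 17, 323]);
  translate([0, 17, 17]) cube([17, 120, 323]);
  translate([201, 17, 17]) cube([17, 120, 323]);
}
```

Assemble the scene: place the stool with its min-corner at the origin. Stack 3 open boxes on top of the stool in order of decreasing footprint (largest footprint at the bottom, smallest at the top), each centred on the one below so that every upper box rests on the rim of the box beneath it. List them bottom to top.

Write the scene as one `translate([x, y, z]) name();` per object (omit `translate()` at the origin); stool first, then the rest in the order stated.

stool();
translate([21, 36, 402]) open_box();
translate([26, 42, 558]) open_box_2();
translate([32, 53, 621]) open_box_3();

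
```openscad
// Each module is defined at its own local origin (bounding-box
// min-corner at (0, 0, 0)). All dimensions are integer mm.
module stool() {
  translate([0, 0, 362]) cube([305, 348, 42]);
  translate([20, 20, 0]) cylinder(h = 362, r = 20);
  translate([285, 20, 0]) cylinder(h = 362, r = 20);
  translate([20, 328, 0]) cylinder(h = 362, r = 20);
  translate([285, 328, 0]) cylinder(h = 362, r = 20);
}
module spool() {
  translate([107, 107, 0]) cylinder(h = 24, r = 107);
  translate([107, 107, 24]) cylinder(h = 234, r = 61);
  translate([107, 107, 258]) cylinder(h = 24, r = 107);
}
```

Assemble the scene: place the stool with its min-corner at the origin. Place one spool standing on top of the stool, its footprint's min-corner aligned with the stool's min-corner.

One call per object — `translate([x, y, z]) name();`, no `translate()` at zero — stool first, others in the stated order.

stool();
translate([0, 0, 404]) spool();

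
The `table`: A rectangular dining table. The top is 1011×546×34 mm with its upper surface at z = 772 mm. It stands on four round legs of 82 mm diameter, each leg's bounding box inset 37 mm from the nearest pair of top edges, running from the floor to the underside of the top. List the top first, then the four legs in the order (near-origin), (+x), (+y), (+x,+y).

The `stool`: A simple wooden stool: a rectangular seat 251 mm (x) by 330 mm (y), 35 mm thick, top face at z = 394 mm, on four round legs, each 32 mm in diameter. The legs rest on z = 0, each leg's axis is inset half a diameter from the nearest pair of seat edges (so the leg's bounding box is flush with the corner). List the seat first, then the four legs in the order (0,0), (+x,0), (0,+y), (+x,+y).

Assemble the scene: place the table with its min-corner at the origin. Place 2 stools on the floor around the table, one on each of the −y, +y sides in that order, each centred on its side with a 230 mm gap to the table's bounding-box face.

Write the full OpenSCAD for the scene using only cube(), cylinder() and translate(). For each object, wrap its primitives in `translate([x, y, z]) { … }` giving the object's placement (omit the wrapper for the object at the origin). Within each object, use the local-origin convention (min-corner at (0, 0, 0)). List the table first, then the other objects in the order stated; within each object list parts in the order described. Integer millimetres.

translate([0, 0, 738]) cube([1011, 546, 34]);
translate([78, 78, 0]) cylinder(h = 738, r = 41);
translate([933, 78, 0]) cylinder(h = 738, r = 41);
translate([78, 468, 0]) cylinder(h = 738, r = 41);
translate([933, 468, 0]) cylinder(h = 738, r = 41);
translate([380, -560, 0]) {
  translate([0, 0, 359]) cube([251, 330, 35]);
  translate([16, 16, 0]) cylinder(h = 359, r = 16);
  translate([235, 16, 0]) cylinder(h = 359, r = 16);
  translate([16, 314, 0]) cylinder(h = 359, r = 16);
  translate([235, 314, 0]) cylinder(h = 359, r = 16);
}
translate([380, 776, 0]) {
  translate([0, 0, 359]) cube([251, 330, 35]);
  translate([16, 16, 0]) cylinder(h = 359, r = 16);
  translate([235, 16, 0]) cylinder(h = 359, r = 16);
  translate([16, 314, 0]) cylinder(h = 359, r = 16);
  translate([235, 314, 0]) cylinder(h = 359, r = 16);
}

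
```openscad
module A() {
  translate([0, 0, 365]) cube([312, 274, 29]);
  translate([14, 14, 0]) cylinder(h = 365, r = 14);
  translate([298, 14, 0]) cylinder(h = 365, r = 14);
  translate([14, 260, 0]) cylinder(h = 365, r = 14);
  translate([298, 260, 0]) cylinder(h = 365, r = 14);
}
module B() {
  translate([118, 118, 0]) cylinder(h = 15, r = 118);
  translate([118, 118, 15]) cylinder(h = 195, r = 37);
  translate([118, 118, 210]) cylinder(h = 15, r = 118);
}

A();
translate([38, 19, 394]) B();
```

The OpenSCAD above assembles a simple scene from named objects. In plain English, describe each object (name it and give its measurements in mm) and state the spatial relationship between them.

A is a four-legged stool. The seat is a 312×274×29 mm slab whose top surface is at z = 394 mm; four round legs, each 28 mm in diameter, run from the floor (z = 0) to the underside of the seat, each leg's axis is inset half a diameter from the nearest pair of seat edges (so the leg's bounding box is flush with the corner).

B is a spool: two coaxial disc flanges of radius 118 mm and thickness 15 mm, joined by a core cylinder of radius 37 mm and height 195 mm. The lower flange rests on z = 0 and the three cylinders share a vertical axis.

The spool is on top of the stool, centred.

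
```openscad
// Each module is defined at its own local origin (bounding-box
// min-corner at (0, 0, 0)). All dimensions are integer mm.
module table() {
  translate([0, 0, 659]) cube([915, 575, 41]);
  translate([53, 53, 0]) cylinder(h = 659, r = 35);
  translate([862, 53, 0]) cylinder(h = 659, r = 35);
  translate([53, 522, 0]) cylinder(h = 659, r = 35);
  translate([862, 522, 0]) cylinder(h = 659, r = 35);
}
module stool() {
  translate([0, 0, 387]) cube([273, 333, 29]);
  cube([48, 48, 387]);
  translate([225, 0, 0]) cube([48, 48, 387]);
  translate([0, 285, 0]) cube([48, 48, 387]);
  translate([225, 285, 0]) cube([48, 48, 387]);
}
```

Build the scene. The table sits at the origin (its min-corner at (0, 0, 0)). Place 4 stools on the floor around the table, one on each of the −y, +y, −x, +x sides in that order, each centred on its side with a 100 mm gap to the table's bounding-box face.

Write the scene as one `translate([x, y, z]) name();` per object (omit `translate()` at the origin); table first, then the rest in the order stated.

table();
translate([321, -433, 0]) stool();
translate([321, 675, 0]) stool();
translate([-373, 121, 0]) stool();
translate([1015, 121, 0]) stool();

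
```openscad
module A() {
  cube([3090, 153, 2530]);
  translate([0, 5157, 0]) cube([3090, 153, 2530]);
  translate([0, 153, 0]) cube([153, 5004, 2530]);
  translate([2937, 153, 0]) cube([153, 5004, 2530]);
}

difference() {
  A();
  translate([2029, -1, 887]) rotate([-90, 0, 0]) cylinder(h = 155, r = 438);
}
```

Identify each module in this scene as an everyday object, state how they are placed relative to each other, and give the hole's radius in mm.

A is a house frame. The house frame has a circular hole through its front wall. The hole's radius is 438 mm.

The subtracted cylinder has r = 438 mm.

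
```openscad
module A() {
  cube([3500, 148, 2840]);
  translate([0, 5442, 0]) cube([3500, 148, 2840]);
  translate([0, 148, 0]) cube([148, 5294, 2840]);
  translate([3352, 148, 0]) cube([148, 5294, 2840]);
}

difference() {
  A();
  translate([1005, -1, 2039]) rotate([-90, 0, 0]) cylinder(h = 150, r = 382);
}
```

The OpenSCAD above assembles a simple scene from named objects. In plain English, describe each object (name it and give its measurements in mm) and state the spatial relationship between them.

A is the wall frame of a small rectangular building: four walls, each 2840 mm tall and 148 mm thick, enclosing a footprint 3500 mm (x) by 5590 mm (y) outside-to-outside, with no floor or roof. The front and back walls (the −y and +y sides) span the full width; the two side walls fit between them.

The house frame has a circular hole of radius 382 mm through its front wall, centred at (x = 1005, z = 2039).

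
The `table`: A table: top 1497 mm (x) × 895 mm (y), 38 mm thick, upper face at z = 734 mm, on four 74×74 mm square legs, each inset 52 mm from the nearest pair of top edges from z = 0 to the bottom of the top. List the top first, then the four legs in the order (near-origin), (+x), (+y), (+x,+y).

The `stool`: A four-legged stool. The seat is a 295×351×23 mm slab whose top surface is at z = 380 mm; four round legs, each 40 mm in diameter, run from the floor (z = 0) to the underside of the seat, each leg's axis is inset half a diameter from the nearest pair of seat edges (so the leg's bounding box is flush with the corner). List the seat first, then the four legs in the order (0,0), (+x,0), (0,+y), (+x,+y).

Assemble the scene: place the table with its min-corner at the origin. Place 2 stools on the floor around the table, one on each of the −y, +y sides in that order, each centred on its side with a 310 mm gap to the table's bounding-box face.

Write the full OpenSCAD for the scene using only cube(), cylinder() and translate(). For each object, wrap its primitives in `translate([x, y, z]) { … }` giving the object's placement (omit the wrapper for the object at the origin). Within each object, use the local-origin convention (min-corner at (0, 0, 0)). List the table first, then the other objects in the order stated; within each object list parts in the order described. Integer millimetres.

translate([0, 0, 696]) cube([1497, 895, 38]);
translate([52, 52, 0]) cube([74, 74, 696]);
translate([1371, 52, 0]) cube([74, 74, 696]);
translate([52, 769, 0]) cube([74, 74, 696]);
translate([1371, 769, 0]) cube([74, 74, 696]);
translate([601, -661, 0]) {
  translate([0, 0, 357]) cube([295, 351, 23]);
  translate([20, 20, 0]) cylinder(h = 357, r = 20);
  translate([275, 20, 0]) cylinder(h = 357, r = 20);
  translate([20, 331, 0]) cylinder(h = 357, r = 20);
  translate([275, 331, 0]) cylinder(h = 357, r = 20);
}
translate([601, 1205, 0]) {
  translate([0, 0, 357]) cube([295, 351, 23]);
  translate([20, 20, 0]) cylinder(h = 357, r = 20);
  translate([275, 20, 0]) cylinder(h = 357, r = 20);
  translate([20, 331, 0]) cylinder(h = 357, r = 20);
  translate([275, 331, 0]) cylinder(h = 357, r = 20);
}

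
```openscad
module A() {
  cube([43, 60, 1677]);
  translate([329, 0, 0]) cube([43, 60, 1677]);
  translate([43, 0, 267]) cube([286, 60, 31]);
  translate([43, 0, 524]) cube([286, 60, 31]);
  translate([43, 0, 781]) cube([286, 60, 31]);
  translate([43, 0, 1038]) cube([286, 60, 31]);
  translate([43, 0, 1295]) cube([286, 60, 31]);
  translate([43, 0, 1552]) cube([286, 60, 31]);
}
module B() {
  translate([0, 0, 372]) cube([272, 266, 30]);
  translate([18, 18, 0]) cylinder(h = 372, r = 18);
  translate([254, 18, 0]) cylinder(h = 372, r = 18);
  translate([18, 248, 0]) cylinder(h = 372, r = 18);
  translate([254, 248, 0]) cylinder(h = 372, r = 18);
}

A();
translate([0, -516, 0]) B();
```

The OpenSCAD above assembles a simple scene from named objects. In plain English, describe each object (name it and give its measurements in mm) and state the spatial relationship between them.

A is a straight ladder. Two 43×60 mm vertical rails, 1677 mm tall, stand 372 mm apart (outside-to-outside) with their front faces coplanar on the −y side. 6 rungs, each 60 mm deep and 31 mm tall, span between the inner faces of the rails, front faces flush with the rails. The lowest rung's underside is at z = 267 mm and rungs are spaced 257 mm apart (underside to underside).

B is a four-legged stool. The seat is a 272×266×30 mm slab whose top surface is at z = 402 mm; four round legs, each 36 mm in diameter, run from the floor (z = 0) to the underside of the seat, each leg's axis is inset half a diameter from the nearest pair of seat edges (so the leg's bounding box is flush with the corner).

The stool is on the floor beside the ladder on its −y side.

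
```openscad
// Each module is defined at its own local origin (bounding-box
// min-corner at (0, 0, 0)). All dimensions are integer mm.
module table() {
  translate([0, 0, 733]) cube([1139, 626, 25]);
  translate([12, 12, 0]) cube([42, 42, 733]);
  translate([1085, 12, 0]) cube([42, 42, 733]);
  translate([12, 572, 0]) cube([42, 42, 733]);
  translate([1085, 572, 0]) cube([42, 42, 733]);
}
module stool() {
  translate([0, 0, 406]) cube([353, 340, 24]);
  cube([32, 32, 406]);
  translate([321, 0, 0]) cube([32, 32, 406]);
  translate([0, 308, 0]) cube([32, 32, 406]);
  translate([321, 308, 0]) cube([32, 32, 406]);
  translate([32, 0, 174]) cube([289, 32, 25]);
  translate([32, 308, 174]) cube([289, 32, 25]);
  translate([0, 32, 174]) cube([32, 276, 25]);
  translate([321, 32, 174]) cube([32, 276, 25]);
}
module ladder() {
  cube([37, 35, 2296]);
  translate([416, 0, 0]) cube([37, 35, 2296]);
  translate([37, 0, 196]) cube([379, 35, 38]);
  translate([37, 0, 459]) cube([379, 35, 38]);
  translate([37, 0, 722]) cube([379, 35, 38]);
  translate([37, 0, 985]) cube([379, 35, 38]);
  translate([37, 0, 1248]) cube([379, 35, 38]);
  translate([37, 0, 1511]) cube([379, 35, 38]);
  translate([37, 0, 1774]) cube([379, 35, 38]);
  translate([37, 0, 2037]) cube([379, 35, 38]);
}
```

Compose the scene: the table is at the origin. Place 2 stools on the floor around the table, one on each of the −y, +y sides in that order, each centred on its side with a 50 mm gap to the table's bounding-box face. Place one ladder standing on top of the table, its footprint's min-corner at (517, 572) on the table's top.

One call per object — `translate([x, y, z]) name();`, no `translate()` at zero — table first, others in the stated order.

table();
translate([393, -390, 0]) stool();
translate([393, 676, 0]) stool();
translate([517, 572, 758]) ladder();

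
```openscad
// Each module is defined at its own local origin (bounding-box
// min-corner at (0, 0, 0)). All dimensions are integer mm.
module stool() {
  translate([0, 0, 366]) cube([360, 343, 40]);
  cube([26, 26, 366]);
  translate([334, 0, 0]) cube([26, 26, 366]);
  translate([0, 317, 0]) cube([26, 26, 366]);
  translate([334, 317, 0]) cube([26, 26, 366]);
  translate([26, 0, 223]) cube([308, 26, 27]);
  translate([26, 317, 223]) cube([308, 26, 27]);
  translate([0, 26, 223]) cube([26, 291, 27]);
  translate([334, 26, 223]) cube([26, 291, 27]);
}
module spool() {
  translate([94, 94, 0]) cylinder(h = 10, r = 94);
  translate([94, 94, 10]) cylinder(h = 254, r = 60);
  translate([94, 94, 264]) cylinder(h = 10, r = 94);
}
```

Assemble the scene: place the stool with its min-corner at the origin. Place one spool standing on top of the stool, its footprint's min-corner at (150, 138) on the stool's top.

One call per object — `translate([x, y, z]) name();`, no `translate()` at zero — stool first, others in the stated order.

stool();
translate([150, 138, 406]) spool();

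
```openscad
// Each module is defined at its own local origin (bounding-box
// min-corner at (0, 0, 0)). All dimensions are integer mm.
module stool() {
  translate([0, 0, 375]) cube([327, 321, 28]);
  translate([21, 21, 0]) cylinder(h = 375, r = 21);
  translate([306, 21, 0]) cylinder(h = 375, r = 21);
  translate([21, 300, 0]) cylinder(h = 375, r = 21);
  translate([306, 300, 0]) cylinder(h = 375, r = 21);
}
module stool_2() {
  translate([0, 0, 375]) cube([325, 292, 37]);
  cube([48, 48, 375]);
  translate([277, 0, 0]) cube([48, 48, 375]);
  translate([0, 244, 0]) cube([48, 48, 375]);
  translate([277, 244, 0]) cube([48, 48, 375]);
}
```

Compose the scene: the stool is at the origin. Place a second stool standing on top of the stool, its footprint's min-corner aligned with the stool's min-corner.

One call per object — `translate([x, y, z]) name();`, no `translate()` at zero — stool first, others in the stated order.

stool();
translate([0, 0, 403]) stool_2();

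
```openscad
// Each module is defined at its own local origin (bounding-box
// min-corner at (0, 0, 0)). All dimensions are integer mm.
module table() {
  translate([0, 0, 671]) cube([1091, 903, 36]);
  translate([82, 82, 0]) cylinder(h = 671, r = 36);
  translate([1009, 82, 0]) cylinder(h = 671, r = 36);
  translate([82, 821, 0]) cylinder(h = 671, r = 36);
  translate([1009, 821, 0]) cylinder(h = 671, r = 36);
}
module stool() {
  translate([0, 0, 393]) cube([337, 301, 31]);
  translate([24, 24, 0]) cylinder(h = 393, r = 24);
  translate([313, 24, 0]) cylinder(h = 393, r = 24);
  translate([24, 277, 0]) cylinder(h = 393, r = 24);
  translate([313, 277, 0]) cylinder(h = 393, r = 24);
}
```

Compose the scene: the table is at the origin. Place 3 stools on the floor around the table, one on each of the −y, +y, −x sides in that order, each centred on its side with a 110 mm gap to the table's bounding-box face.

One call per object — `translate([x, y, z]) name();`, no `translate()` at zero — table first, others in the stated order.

table();
translate([377, -411, 0]) stool();
translate([377, 1013, 0]) stool();
translate([-447, 301, 0]) stool();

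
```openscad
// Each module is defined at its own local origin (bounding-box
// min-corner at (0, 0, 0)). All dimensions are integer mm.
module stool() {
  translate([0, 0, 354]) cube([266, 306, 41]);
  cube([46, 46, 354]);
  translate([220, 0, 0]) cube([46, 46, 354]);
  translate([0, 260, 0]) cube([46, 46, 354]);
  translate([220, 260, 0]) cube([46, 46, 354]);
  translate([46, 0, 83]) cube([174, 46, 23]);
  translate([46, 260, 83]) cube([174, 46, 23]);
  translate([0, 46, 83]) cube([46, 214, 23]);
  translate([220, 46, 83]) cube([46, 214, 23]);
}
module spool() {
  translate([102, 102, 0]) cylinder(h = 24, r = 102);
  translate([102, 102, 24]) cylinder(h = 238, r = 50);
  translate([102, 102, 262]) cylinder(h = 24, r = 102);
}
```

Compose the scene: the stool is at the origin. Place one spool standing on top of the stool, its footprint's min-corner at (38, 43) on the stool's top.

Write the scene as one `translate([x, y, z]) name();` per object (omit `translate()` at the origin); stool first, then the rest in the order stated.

stool();
translate([38, 43, 395]) spool();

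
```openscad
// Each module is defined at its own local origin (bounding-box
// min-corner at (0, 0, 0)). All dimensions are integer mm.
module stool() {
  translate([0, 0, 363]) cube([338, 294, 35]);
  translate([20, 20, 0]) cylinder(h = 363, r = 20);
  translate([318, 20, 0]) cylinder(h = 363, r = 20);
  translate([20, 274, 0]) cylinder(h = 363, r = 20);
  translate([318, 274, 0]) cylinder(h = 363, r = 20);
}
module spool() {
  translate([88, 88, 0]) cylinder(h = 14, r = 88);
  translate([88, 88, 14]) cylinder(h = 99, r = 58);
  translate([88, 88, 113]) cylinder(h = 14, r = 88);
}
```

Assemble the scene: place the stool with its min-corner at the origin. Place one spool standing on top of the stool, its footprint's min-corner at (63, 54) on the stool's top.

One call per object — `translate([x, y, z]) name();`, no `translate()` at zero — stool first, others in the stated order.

stool();
translate([63, 54, 398]) spool();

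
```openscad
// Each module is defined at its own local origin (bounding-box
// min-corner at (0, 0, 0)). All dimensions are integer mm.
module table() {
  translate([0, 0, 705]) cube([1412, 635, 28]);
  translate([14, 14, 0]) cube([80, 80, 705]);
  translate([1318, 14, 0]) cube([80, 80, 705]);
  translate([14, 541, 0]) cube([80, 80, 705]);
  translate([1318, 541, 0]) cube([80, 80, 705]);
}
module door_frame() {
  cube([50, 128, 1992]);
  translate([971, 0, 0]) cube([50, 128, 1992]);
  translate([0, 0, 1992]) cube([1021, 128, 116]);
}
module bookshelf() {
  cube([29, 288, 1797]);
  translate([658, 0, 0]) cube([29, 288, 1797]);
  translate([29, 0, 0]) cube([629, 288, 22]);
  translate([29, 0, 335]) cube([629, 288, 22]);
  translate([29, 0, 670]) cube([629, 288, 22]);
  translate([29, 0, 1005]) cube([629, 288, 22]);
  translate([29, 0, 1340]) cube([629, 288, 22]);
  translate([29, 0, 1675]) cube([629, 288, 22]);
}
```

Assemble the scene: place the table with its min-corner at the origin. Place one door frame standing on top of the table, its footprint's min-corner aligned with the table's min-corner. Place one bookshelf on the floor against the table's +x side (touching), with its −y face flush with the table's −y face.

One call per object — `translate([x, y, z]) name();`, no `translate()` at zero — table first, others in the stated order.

table();
translate([0, 0, 733]) door_frame();
translate([1412, 0, 0]) bookshelf();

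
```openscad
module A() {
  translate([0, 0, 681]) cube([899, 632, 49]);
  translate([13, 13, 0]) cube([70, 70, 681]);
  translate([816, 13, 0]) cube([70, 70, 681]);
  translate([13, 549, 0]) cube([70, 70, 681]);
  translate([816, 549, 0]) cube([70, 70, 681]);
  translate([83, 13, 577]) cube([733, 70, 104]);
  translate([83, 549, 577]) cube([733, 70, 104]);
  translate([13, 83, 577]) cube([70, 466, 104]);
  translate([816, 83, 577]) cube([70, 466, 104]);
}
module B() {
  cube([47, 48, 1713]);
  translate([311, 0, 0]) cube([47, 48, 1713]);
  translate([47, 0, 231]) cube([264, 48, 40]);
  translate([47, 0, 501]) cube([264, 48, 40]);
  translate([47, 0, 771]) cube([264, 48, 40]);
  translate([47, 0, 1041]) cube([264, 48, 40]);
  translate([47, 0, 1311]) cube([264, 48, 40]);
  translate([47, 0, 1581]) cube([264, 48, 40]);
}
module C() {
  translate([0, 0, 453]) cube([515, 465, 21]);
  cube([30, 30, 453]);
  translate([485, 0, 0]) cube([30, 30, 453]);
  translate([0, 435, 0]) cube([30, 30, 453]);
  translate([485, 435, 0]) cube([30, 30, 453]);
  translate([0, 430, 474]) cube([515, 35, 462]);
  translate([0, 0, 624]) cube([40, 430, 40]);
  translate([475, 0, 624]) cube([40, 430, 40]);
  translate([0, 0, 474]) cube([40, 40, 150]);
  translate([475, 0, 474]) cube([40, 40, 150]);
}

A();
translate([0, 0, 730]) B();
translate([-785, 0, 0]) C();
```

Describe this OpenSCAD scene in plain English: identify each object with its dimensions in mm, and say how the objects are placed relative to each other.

A is a table with a 899×632 mm rectangular top, 49 mm thick, top surface at z = 730 mm, supported by four 70×70 mm square legs, each inset 13 mm from the nearest pair of top edges, running from the floor. Four apron rails, 70 mm thick and 104 mm tall, run between adjacent legs with their top edges flush with the underside of the top and their outer faces flush with the legs' outer faces.

B is a straight ladder. Two 47×48 mm vertical rails, 1713 mm tall, stand 358 mm apart (outside-to-outside) with their front faces coplanar on the −y side. 6 rungs, each 48 mm deep and 40 mm tall, span between the inner faces of the rails, front faces flush with the rails. The lowest rung's underside is at z = 231 mm and rungs are spaced 270 mm apart (underside to underside).

C is a chair: 515×465 mm seat, 21 mm thick, top at z = 474 mm, on four 30 mm square corner legs flush with the seat edges. A 35 mm thick backrest slab spans the full seat width, extending 462 mm above the seat top, its back face flush with the seat's +y edge. Two armrests of 40×40 mm section run along each side from the seat's front edge to the front of the backrest, top faces 190 mm above the seat top and outer faces flush with the seat's x-edges; a 40×40 mm post under the front of each armrest stands on the seat at the front corner.

The ladder is on top of the table. The chair is on the floor beside the table on its −x side.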